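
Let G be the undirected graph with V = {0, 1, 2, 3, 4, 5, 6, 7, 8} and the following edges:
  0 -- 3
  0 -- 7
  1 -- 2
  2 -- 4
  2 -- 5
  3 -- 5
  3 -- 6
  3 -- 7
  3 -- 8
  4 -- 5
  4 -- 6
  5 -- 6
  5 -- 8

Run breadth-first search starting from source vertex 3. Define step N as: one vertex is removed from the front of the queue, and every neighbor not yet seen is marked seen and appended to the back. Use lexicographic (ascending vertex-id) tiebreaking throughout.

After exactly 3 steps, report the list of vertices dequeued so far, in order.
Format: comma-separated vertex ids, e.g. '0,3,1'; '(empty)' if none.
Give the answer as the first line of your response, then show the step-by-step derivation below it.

3,0,5

step 1: dequeue 3; queue=[0,5,6,7,8]; order=3
step 2: dequeue 0; queue=[5,6,7,8]; order=3,0
step 3: dequeue 5; queue=[6,7,8,2,4]; order=3,0,5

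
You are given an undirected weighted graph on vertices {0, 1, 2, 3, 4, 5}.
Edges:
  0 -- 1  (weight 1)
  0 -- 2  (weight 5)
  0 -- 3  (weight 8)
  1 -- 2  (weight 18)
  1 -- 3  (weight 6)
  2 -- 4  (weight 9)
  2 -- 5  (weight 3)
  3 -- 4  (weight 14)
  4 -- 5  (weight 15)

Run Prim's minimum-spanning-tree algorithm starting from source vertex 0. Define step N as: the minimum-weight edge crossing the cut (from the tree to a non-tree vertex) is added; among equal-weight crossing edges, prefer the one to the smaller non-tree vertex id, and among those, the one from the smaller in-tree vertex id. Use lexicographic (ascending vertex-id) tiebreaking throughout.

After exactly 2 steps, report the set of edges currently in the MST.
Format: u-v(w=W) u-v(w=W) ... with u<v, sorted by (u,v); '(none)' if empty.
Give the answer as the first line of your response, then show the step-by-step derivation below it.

0-1(w=1) 0-2(w=5)

step 1: add edge 0-1 (w=1); MST = {0-1(w=1)}
step 2: add edge 0-2 (w=5); MST = {0-1(w=1) 0-2(w=5)}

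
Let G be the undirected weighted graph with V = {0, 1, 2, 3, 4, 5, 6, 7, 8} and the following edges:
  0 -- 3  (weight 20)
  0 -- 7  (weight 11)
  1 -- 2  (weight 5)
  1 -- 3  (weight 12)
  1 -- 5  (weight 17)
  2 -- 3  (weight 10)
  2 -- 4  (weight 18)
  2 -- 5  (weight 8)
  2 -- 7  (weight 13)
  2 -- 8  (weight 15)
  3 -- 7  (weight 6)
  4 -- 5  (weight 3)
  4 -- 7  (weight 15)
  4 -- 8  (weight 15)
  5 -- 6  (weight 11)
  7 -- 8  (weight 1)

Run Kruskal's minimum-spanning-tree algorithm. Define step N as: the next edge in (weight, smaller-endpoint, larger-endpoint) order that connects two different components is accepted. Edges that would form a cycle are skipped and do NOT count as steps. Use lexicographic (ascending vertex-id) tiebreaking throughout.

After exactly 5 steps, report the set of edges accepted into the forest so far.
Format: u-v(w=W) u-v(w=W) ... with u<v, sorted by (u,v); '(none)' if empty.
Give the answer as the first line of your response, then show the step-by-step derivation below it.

1-2(w=5) 2-5(w=8) 3-7(w=6) 4-5(w=3) 7-8(w=1)

step 1: add edge 7-8 (w=1); MST = {7-8(w=1)}
step 2: add edge 4-5 (w=3); MST = {4-5(w=3) 7-8(w=1)}
step 3: add edge 1-2 (w=5); MST = {1-2(w=5) 4-5(w=3) 7-8(w=1)}
step 4: add edge 3-7 (w=6); MST = {1-2(w=5) 3-7(w=6) 4-5(w=3) 7-8(w=1)}
step 5: add edge 2-5 (w=8); MST = {1-2(w=5) 2-5(w=8) 3-7(w=6) 4-5(w=3) 7-8(w=1)}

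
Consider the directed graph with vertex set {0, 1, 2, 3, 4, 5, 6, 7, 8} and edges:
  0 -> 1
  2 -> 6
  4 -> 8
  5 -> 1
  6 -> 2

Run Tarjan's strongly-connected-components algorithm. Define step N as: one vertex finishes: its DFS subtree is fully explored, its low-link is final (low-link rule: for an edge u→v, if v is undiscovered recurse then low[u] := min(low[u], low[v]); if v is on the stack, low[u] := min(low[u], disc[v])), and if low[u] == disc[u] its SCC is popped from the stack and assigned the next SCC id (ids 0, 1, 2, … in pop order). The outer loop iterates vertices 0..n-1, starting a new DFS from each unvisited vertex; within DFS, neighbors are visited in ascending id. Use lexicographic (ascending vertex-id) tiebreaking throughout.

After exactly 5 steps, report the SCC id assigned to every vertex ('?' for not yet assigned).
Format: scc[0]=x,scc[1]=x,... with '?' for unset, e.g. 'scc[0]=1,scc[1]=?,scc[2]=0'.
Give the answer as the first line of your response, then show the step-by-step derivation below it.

scc[0]=1,scc[1]=0,scc[2]=2,scc[3]=3,scc[4]=?,scc[5]=?,scc[6]=2,scc[7]=?,scc[8]=?

step 1: low=(low[0]=0,low[1]=1,low[2]=?,low[3]=?,low[4]=?,low[5]=?,low[6]=?,low[7]=?,low[8]=?); scc=(scc[0]=?,scc[1]=0,scc[2]=?,scc[3]=?,scc[4]=?,scc[5]=?,scc[6]=?,scc[7]=?,scc[8]=?)
step 2: low=(low[0]=0,low[1]=1,low[2]=?,low[3]=?,low[4]=?,low[5]=?,low[6]=?,low[7]=?,low[8]=?); scc=(scc[0]=1,scc[1]=0,scc[2]=?,scc[3]=?,scc[4]=?,scc[5]=?,scc[6]=?,scc[7]=?,scc[8]=?)
step 3: low=(low[0]=0,low[1]=1,low[2]=2,low[3]=?,low[4]=?,low[5]=?,low[6]=2,low[7]=?,low[8]=?); scc=(scc[0]=1,scc[1]=0,scc[2]=?,scc[3]=?,scc[4]=?,scc[5]=?,scc[6]=?,scc[7]=?,scc[8]=?)
step 4: low=(low[0]=0,low[1]=1,low[2]=2,low[3]=?,low[4]=?,low[5]=?,low[6]=2,low[7]=?,low[8]=?); scc=(scc[0]=1,scc[1]=0,scc[2]=2,scc[3]=?,scc[4]=?,scc[5]=?,scc[6]=2,scc[7]=?,scc[8]=?)
step 5: low=(low[0]=0,low[1]=1,low[2]=2,low[3]=4,low[4]=?,low[5]=?,low[6]=2,low[7]=?,low[8]=?); scc=(scc[0]=1,scc[1]=0,scc[2]=2,scc[3]=3,scc[4]=?,scc[5]=?,scc[6]=2,scc[7]=?,scc[8]=?)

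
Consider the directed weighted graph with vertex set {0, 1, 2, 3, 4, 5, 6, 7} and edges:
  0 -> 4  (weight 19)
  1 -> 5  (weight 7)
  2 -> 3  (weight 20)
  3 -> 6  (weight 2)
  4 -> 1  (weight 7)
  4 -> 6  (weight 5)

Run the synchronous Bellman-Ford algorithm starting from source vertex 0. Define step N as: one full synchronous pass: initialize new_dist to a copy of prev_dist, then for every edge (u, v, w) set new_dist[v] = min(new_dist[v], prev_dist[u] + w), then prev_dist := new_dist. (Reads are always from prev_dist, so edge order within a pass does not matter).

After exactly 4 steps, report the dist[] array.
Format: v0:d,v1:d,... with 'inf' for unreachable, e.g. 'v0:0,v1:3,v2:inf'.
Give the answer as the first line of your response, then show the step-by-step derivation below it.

v0:0,v1:26,v2:inf,v3:inf,v4:19,v5:33,v6:24,v7:inf

step 1: dist = v0:0,v1:inf,v2:inf,v3:inf,v4:19,v5:inf,v6:inf,v7:inf
step 2: dist = v0:0,v1:26,v2:inf,v3:inf,v4:19,v5:inf,v6:24,v7:inf
step 3: dist = v0:0,v1:26,v2:inf,v3:inf,v4:19,v5:33,v6:24,v7:inf
step 4: dist = v0:0,v1:26,v2:inf,v3:inf,v4:19,v5:33,v6:24,v7:inf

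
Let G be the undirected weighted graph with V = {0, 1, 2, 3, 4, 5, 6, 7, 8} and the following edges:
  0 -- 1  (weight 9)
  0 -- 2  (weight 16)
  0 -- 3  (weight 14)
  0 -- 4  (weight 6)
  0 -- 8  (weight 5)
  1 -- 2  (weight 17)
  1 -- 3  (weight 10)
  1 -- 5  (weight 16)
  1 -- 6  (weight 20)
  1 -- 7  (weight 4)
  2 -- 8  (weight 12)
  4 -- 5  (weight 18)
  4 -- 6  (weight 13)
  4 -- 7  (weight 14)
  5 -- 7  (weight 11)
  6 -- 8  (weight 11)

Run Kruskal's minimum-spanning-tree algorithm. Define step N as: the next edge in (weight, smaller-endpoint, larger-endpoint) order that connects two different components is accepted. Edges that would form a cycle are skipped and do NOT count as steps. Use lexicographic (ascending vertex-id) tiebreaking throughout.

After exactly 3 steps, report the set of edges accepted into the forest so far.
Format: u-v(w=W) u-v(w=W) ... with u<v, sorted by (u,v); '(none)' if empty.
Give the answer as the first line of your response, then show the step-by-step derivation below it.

0-4(w=6) 0-8(w=5) 1-7(w=4)

step 1: add edge 1-7 (w=4); MST = {1-7(w=4)}
step 2: add edge 0-8 (w=5); MST = {0-8(w=5) 1-7(w=4)}
step 3: add edge 0-4 (w=6); MST = {0-4(w=6) 0-8(w=5) 1-7(w=4)}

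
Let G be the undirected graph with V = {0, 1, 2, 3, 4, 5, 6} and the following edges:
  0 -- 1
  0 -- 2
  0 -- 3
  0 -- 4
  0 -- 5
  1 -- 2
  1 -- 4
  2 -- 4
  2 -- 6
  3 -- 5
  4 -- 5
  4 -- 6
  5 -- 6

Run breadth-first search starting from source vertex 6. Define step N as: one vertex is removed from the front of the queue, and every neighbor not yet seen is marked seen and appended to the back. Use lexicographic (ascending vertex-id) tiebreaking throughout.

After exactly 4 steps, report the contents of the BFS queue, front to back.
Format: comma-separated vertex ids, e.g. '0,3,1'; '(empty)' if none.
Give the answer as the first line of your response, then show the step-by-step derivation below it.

0,1,3

step 1: dequeue 6; queue=[2,4,5]; order=6
step 2: dequeue 2; queue=[4,5,0,1]; order=6,2
step 3: dequeue 4; queue=[5,0,1]; order=6,2,4
step 4: dequeue 5; queue=[0,1,3]; order=6,2,4,5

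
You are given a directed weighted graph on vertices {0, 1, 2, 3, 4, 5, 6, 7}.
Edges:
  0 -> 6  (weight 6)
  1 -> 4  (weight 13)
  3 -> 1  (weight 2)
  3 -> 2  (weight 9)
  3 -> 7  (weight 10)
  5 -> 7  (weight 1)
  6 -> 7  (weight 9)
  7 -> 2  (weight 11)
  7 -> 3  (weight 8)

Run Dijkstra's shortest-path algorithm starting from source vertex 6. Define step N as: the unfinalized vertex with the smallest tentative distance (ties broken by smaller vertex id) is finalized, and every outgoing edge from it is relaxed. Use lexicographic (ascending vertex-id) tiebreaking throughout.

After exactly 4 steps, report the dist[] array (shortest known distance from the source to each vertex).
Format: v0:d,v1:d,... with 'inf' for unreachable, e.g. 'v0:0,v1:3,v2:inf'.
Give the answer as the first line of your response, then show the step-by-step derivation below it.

v0:inf,v1:19,v2:20,v3:17,v4:32,v5:inf,v6:0,v7:9

step 1: dist = v0:inf,v1:inf,v2:inf,v3:inf,v4:inf,v5:inf,v6:0,v7:9
step 2: dist = v0:inf,v1:inf,v2:20,v3:17,v4:inf,v5:inf,v6:0,v7:9
step 3: dist = v0:inf,v1:19,v2:20,v3:17,v4:inf,v5:inf,v6:0,v7:9
step 4: dist = v0:inf,v1:19,v2:20,v3:17,v4:32,v5:inf,v6:0,v7:9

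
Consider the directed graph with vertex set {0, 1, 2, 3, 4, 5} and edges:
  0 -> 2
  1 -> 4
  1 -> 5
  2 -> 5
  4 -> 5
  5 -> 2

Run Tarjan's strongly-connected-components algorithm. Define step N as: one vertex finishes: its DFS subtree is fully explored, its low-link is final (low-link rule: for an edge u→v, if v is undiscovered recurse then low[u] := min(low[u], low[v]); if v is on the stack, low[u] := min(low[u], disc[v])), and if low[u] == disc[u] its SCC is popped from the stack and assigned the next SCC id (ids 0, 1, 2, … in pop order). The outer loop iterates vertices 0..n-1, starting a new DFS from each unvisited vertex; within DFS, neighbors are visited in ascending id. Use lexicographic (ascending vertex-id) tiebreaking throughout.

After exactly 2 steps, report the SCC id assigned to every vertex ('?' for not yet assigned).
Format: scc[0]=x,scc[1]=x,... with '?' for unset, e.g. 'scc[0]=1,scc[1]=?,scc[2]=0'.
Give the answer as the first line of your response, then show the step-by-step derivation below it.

scc[0]=?,scc[1]=?,scc[2]=0,scc[3]=?,scc[4]=?,scc[5]=0

step 1: low=(low[0]=0,low[1]=?,low[2]=1,low[3]=?,low[4]=?,low[5]=1); scc=(scc[0]=?,scc[1]=?,scc[2]=?,scc[3]=?,scc[4]=?,scc[5]=?)
step 2: low=(low[0]=0,low[1]=?,low[2]=1,low[3]=?,low[4]=?,low[5]=1); scc=(scc[0]=?,scc[1]=?,scc[2]=0,scc[3]=?,scc[4]=?,scc[5]=0)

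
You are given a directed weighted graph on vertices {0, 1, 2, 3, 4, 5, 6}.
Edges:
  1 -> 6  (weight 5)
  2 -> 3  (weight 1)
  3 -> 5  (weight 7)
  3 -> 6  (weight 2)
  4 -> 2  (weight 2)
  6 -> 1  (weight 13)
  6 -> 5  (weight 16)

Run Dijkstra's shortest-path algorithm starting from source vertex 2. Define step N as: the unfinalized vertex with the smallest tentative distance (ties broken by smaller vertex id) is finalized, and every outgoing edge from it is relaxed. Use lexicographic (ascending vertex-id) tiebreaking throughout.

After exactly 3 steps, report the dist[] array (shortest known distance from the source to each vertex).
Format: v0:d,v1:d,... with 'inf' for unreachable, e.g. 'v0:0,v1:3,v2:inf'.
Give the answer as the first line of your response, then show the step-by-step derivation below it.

v0:inf,v1:16,v2:0,v3:1,v4:inf,v5:8,v6:3

step 1: dist = v0:inf,v1:inf,v2:0,v3:1,v4:inf,v5:inf,v6:inf
step 2: dist = v0:inf,v1:inf,v2:0,v3:1,v4:inf,v5:8,v6:3
step 3: dist = v0:inf,v1:16,v2:0,v3:1,v4:inf,v5:8,v6:3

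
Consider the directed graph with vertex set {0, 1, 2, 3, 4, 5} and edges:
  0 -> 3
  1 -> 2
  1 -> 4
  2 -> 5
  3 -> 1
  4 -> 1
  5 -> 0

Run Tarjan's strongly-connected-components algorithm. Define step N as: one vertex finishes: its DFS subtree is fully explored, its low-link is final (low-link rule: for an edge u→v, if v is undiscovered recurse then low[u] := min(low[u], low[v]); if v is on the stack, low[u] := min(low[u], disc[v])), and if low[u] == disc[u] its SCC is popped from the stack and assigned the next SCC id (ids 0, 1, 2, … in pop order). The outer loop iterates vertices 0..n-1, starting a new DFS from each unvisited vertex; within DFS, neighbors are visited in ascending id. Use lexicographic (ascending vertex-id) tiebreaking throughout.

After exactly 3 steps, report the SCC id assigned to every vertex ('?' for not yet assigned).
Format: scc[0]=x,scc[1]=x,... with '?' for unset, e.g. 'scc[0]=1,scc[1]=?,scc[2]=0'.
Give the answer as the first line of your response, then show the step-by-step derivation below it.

scc[0]=?,scc[1]=?,scc[2]=?,scc[3]=?,scc[4]=?,scc[5]=?

step 1: low=(low[0]=0,low[1]=2,low[2]=3,low[3]=1,low[4]=?,low[5]=0); scc=(scc[0]=?,scc[1]=?,scc[2]=?,scc[3]=?,scc[4]=?,scc[5]=?)
step 2: low=(low[0]=0,low[1]=2,low[2]=0,low[3]=1,low[4]=?,low[5]=0); scc=(scc[0]=?,scc[1]=?,scc[2]=?,scc[3]=?,scc[4]=?,scc[5]=?)
step 3: low=(low[0]=0,low[1]=0,low[2]=0,low[3]=1,low[4]=2,low[5]=0); scc=(scc[0]=?,scc[1]=?,scc[2]=?,scc[3]=?,scc[4]=?,scc[5]=?)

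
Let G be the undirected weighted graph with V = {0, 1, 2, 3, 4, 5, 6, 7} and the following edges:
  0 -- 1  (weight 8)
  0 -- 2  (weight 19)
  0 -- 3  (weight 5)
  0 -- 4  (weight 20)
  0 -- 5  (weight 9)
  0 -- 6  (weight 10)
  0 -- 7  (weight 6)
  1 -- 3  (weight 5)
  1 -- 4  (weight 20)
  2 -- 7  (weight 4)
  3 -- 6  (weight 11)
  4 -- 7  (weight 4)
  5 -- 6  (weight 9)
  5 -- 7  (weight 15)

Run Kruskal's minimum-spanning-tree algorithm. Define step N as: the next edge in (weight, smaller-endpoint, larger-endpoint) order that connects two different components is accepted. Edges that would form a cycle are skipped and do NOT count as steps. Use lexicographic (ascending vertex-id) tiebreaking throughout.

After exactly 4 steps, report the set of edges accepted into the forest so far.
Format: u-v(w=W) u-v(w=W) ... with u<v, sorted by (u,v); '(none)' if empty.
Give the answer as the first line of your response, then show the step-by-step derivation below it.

0-3(w=5) 1-3(w=5) 2-7(w=4) 4-7(w=4)

step 1: add edge 2-7 (w=4); MST = {2-7(w=4)}
step 2: add edge 4-7 (w=4); MST = {2-7(w=4) 4-7(w=4)}
step 3: add edge 0-3 (w=5); MST = {0-3(w=5) 2-7(w=4) 4-7(w=4)}
step 4: add edge 1-3 (w=5); MST = {0-3(w=5) 1-3(w=5) 2-7(w=4) 4-7(w=4)}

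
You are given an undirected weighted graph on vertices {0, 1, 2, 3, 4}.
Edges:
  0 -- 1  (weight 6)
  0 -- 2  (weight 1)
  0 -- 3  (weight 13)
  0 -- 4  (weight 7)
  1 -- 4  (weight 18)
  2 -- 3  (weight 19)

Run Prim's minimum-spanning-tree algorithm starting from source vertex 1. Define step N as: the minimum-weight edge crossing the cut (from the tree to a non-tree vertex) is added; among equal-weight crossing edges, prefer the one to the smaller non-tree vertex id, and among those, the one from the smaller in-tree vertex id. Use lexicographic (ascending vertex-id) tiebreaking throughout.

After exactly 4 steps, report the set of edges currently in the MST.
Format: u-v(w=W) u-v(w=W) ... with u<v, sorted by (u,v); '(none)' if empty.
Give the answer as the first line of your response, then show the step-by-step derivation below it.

0-1(w=6) 0-2(w=1) 0-3(w=13) 0-4(w=7)

step 1: add edge 0-1 (w=6); MST = {0-1(w=6)}
step 2: add edge 0-2 (w=1); MST = {0-1(w=6) 0-2(w=1)}
step 3: add edge 0-4 (w=7); MST = {0-1(w=6) 0-2(w=1) 0-4(w=7)}
step 4: add edge 0-3 (w=13); MST = {0-1(w=6) 0-2(w=1) 0-3(w=13) 0-4(w=7)}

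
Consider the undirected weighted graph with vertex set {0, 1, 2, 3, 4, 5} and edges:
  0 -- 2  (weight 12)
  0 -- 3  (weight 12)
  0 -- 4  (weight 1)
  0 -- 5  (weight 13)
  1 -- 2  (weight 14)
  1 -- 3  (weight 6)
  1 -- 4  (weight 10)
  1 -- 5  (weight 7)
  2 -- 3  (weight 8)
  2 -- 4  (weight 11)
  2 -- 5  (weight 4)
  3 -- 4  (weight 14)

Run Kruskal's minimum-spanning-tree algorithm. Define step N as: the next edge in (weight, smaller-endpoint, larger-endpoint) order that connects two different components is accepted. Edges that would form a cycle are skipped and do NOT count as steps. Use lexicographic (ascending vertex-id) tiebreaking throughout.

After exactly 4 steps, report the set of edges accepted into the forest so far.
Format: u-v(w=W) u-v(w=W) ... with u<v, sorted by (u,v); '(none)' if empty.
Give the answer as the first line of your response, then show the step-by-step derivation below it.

0-4(w=1) 1-3(w=6) 1-5(w=7) 2-5(w=4)

step 1: add edge 0-4 (w=1); MST = {0-4(w=1)}
step 2: add edge 2-5 (w=4); MST = {0-4(w=1) 2-5(w=4)}
step 3: add edge 1-3 (w=6); MST = {0-4(w=1) 1-3(w=6) 2-5(w=4)}
step 4: add edge 1-5 (w=7); MST = {0-4(w=1) 1-3(w=6) 1-5(w=7) 2-5(w=4)}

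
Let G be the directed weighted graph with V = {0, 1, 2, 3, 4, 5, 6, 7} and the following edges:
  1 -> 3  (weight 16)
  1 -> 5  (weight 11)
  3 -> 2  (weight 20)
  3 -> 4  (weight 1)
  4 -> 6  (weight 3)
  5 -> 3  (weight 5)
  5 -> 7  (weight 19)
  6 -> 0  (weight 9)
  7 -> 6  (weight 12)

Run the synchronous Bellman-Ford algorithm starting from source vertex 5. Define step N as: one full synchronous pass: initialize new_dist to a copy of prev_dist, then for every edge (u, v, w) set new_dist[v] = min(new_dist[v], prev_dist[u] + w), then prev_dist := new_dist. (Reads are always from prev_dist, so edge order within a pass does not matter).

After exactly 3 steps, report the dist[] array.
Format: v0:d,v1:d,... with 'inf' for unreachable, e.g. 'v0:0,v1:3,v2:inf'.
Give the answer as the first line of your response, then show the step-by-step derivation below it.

v0:40,v1:inf,v2:25,v3:5,v4:6,v5:0,v6:9,v7:19

step 1: dist = v0:inf,v1:inf,v2:inf,v3:5,v4:inf,v5:0,v6:inf,v7:19
step 2: dist = v0:inf,v1:inf,v2:25,v3:5,v4:6,v5:0,v6:31,v7:19
step 3: dist = v0:40,v1:inf,v2:25,v3:5,v4:6,v5:0,v6:9,v7:19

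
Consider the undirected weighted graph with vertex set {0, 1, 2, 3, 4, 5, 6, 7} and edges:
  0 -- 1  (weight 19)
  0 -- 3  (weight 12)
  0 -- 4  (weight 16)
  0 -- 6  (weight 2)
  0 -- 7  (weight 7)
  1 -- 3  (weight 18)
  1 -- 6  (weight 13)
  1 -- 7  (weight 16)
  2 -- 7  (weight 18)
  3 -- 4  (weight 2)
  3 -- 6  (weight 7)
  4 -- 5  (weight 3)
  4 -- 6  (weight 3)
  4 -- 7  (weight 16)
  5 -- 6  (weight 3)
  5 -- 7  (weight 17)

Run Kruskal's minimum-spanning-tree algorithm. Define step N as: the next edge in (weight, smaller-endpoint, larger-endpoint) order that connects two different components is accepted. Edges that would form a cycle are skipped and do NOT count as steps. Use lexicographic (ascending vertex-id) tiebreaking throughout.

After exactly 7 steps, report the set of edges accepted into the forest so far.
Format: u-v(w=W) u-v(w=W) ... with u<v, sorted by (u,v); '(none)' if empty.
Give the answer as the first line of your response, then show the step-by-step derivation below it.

0-6(w=2) 0-7(w=7) 1-6(w=13) 2-7(w=18) 3-4(w=2) 4-5(w=3) 4-6(w=3)

step 1: add edge 0-6 (w=2); MST = {0-6(w=2)}
step 2: add edge 3-4 (w=2); MST = {0-6(w=2) 3-4(w=2)}
step 3: add edge 4-5 (w=3); MST = {0-6(w=2) 3-4(w=2) 4-5(w=3)}
step 4: add edge 4-6 (w=3); MST = {0-6(w=2) 3-4(w=2) 4-5(w=3) 4-6(w=3)}
step 5: add edge 0-7 (w=7); MST = {0-6(w=2) 0-7(w=7) 3-4(w=2) 4-5(w=3) 4-6(w=3)}
step 6: add edge 1-6 (w=13); MST = {0-6(w=2) 0-7(w=7) 1-6(w=13) 3-4(w=2) 4-5(w=3) 4-6(w=3)}
step 7: add edge 2-7 (w=18); MST = {0-6(w=2) 0-7(w=7) 1-6(w=13) 2-7(w=18) 3-4(w=2) 4-5(w=3) 4-6(w=3)}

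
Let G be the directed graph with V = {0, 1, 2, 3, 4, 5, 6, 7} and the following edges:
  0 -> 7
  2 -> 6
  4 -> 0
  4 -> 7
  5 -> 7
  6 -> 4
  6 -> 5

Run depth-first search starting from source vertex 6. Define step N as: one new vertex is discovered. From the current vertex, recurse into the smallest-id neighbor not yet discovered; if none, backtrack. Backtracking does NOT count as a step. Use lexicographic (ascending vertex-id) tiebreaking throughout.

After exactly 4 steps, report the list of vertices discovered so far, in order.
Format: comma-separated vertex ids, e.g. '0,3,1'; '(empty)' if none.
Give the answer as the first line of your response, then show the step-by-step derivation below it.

6,4,0,7

step 1: discover 6; path=6; order=6
step 2: discover 4; path=6>4; order=6,4
step 3: discover 0; path=6>4>0; order=6,4,0
step 4: discover 7; path=6>4>0>7; order=6,4,0,7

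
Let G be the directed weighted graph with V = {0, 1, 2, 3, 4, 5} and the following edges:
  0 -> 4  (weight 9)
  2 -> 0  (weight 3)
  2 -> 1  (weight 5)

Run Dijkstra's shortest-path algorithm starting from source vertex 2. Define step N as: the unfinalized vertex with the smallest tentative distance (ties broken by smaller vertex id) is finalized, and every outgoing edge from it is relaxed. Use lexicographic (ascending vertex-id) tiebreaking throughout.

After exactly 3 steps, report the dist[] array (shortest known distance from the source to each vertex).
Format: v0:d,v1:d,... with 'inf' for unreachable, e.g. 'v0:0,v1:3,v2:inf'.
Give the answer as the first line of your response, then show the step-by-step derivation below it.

v0:3,v1:5,v2:0,v3:inf,v4:12,v5:inf

step 1: dist = v0:3,v1:5,v2:0,v3:inf,v4:inf,v5:inf
step 2: dist = v0:3,v1:5,v2:0,v3:inf,v4:12,v5:inf
step 3: dist = v0:3,v1:5,v2:0,v3:inf,v4:12,v5:inf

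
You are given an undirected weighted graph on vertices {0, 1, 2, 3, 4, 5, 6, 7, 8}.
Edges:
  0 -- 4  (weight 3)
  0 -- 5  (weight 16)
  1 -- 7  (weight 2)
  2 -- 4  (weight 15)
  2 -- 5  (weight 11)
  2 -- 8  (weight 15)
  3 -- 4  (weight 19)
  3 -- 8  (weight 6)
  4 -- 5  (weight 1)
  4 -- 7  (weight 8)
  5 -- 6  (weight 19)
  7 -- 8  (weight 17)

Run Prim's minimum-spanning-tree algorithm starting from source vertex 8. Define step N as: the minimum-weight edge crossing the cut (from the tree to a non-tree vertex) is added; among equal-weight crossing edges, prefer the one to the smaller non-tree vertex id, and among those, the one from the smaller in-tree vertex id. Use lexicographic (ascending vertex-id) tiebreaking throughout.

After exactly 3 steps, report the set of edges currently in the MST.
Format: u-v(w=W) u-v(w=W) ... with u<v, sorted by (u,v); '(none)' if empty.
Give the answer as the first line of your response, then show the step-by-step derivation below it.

2-5(w=11) 2-8(w=15) 3-8(w=6)

step 1: add edge 3-8 (w=6); MST = {3-8(w=6)}
step 2: add edge 2-8 (w=15); MST = {2-8(w=15) 3-8(w=6)}
step 3: add edge 2-5 (w=11); MST = {2-5(w=11) 2-8(w=15) 3-8(w=6)}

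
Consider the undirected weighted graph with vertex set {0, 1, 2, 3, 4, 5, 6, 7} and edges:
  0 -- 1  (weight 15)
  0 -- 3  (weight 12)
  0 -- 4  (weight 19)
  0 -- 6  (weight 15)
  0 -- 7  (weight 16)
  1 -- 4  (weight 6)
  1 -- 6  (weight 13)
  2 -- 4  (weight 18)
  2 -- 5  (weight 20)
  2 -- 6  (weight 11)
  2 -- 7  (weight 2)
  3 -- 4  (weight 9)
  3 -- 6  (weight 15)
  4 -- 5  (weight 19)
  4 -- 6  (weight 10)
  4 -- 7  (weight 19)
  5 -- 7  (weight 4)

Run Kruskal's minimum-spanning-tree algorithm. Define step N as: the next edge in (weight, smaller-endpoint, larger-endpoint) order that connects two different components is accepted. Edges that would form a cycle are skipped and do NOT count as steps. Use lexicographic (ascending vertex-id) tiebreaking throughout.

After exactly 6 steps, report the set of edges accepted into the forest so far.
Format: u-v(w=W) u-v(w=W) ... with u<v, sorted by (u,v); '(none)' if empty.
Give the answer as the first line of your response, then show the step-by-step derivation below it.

1-4(w=6) 2-6(w=11) 2-7(w=2) 3-4(w=9) 4-6(w=10) 5-7(w=4)

step 1: add edge 2-7 (w=2); MST = {2-7(w=2)}
step 2: add edge 5-7 (w=4); MST = {2-7(w=2) 5-7(w=4)}
step 3: add edge 1-4 (w=6); MST = {1-4(w=6) 2-7(w=2) 5-7(w=4)}
step 4: add edge 3-4 (w=9); MST = {1-4(w=6) 2-7(w=2) 3-4(w=9) 5-7(w=4)}
step 5: add edge 4-6 (w=10); MST = {1-4(w=6) 2-7(w=2) 3-4(w=9) 4-6(w=10) 5-7(w=4)}
step 6: add edge 2-6 (w=11); MST = {1-4(w=6) 2-6(w=11) 2-7(w=2) 3-4(w=9) 4-6(w=10) 5-7(w=4)}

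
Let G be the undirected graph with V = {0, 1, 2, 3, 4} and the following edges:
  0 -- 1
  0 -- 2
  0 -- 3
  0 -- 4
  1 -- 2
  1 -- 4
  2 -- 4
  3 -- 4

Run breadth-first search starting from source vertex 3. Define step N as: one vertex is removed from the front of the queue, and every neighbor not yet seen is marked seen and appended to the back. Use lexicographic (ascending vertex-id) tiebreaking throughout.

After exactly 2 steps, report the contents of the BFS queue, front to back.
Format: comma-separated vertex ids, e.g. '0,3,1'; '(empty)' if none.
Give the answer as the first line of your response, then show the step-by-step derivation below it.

4,1,2

step 1: dequeue 3; queue=[0,4]; order=3
step 2: dequeue 0; queue=[4,1,2]; order=3,0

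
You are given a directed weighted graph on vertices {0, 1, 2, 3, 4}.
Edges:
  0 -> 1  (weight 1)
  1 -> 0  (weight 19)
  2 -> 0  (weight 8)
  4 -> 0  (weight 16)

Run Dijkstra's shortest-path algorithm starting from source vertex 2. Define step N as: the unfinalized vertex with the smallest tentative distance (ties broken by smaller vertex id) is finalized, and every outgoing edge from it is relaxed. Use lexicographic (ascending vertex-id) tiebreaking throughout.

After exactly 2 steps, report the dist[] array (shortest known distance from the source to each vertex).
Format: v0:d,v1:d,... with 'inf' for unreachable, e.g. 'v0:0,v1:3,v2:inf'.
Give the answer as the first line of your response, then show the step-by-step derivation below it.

v0:8,v1:9,v2:0,v3:inf,v4:inf

step 1: dist = v0:8,v1:inf,v2:0,v3:inf,v4:inf
step 2: dist = v0:8,v1:9,v2:0,v3:inf,v4:inf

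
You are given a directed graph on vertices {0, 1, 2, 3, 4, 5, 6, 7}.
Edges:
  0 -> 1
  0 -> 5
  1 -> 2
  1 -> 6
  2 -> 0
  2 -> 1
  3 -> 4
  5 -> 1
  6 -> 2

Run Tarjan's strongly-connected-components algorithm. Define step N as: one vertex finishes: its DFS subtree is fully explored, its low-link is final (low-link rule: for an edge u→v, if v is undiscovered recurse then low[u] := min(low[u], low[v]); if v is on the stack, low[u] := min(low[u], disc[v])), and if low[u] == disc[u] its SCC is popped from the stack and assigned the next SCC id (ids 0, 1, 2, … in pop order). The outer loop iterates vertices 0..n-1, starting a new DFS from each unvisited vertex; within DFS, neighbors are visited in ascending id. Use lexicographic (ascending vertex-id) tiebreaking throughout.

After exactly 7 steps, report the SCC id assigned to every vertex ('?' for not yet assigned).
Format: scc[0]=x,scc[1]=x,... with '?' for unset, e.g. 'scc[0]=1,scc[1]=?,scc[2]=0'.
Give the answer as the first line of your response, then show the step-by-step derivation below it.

scc[0]=0,scc[1]=0,scc[2]=0,scc[3]=2,scc[4]=1,scc[5]=0,scc[6]=0,scc[7]=?

step 1: low=(low[0]=0,low[1]=1,low[2]=0,low[3]=?,low[4]=?,low[5]=?,low[6]=?,low[7]=?); scc=(scc[0]=?,scc[1]=?,scc[2]=?,scc[3]=?,scc[4]=?,scc[5]=?,scc[6]=?,scc[7]=?)
step 2: low=(low[0]=0,low[1]=0,low[2]=0,low[3]=?,low[4]=?,low[5]=?,low[6]=2,low[7]=?); scc=(scc[0]=?,scc[1]=?,scc[2]=?,scc[3]=?,scc[4]=?,scc[5]=?,scc[6]=?,scc[7]=?)
step 3: low=(low[0]=0,low[1]=0,low[2]=0,low[3]=?,low[4]=?,low[5]=?,low[6]=2,low[7]=?); scc=(scc[0]=?,scc[1]=?,scc[2]=?,scc[3]=?,scc[4]=?,scc[5]=?,scc[6]=?,scc[7]=?)
step 4: low=(low[0]=0,low[1]=0,low[2]=0,low[3]=?,low[4]=?,low[5]=1,low[6]=2,low[7]=?); scc=(scc[0]=?,scc[1]=?,scc[2]=?,scc[3]=?,scc[4]=?,scc[5]=?,scc[6]=?,scc[7]=?)
step 5: low=(low[0]=0,low[1]=0,low[2]=0,low[3]=?,low[4]=?,low[5]=1,low[6]=2,low[7]=?); scc=(scc[0]=0,scc[1]=0,scc[2]=0,scc[3]=?,scc[4]=?,scc[5]=0,scc[6]=0,scc[7]=?)
step 6: low=(low[0]=0,low[1]=0,low[2]=0,low[3]=5,low[4]=6,low[5]=1,low[6]=2,low[7]=?); scc=(scc[0]=0,scc[1]=0,scc[2]=0,scc[3]=?,scc[4]=1,scc[5]=0,scc[6]=0,scc[7]=?)
step 7: low=(low[0]=0,low[1]=0,low[2]=0,low[3]=5,low[4]=6,low[5]=1,low[6]=2,low[7]=?); scc=(scc[0]=0,scc[1]=0,scc[2]=0,scc[3]=2,scc[4]=1,scc[5]=0,scc[6]=0,scc[7]=?)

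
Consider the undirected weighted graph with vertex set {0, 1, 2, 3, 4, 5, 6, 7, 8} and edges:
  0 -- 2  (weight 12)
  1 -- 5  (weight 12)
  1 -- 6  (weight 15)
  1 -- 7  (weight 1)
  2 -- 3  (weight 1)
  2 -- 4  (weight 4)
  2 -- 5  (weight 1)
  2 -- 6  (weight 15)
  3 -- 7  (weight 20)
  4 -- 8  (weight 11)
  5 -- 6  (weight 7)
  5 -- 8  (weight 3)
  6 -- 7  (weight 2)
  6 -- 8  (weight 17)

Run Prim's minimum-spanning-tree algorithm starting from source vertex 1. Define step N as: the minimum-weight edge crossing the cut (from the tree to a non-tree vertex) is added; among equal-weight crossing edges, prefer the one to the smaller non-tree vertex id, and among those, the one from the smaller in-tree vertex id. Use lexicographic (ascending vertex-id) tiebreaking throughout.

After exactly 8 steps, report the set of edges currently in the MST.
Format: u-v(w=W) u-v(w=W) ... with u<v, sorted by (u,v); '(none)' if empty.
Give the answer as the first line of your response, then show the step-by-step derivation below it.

0-2(w=12) 1-7(w=1) 2-3(w=1) 2-4(w=4) 2-5(w=1) 5-6(w=7) 5-8(w=3) 6-7(w=2)

step 1: add edge 1-7 (w=1); MST = {1-7(w=1)}
step 2: add edge 6-7 (w=2); MST = {1-7(w=1) 6-7(w=2)}
step 3: add edge 5-6 (w=7); MST = {1-7(w=1) 5-6(w=7) 6-7(w=2)}
step 4: add edge 2-5 (w=1); MST = {1-7(w=1) 2-5(w=1) 5-6(w=7) 6-7(w=2)}
step 5: add edge 2-3 (w=1); MST = {1-7(w=1) 2-3(w=1) 2-5(w=1) 5-6(w=7) 6-7(w=2)}
step 6: add edge 5-8 (w=3); MST = {1-7(w=1) 2-3(w=1) 2-5(w=1) 5-6(w=7) 5-8(w=3) 6-7(w=2)}
step 7: add edge 2-4 (w=4); MST = {1-7(w=1) 2-3(w=1) 2-4(w=4) 2-5(w=1) 5-6(w=7) 5-8(w=3) 6-7(w=2)}
step 8: add edge 0-2 (w=12); MST = {0-2(w=12) 1-7(w=1) 2-3(w=1) 2-4(w=4) 2-5(w=1) 5-6(w=7) 5-8(w=3) 6-7(w=2)}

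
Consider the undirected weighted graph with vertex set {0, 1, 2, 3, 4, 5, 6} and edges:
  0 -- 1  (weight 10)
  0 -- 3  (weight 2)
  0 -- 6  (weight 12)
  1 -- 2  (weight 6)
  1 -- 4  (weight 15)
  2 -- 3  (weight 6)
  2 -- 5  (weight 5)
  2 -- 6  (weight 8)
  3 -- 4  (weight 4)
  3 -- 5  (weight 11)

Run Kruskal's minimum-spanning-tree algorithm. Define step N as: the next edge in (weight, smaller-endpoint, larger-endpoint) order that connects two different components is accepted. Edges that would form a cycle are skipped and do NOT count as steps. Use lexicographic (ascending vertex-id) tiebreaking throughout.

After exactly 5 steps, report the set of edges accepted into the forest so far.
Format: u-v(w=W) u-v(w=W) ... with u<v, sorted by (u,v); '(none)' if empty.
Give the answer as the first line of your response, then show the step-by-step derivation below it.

0-3(w=2) 1-2(w=6) 2-3(w=6) 2-5(w=5) 3-4(w=4)

step 1: add edge 0-3 (w=2); MST = {0-3(w=2)}
step 2: add edge 3-4 (w=4); MST = {0-3(w=2) 3-4(w=4)}
step 3: add edge 2-5 (w=5); MST = {0-3(w=2) 2-5(w=5) 3-4(w=4)}
step 4: add edge 1-2 (w=6); MST = {0-3(w=2) 1-2(w=6) 2-5(w=5) 3-4(w=4)}
step 5: add edge 2-3 (w=6); MST = {0-3(w=2) 1-2(w=6) 2-3(w=6) 2-5(w=5) 3-4(w=4)}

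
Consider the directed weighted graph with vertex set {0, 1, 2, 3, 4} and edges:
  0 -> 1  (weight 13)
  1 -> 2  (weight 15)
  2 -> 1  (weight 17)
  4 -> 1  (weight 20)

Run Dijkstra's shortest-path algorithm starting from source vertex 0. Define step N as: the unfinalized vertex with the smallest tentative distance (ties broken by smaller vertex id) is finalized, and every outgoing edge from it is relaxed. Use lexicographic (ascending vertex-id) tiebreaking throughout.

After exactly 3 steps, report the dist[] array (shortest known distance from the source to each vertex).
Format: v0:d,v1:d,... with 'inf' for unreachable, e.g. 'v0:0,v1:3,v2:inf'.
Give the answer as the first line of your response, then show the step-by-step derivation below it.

v0:0,v1:13,v2:28,v3:inf,v4:inf

step 1: dist = v0:0,v1:13,v2:inf,v3:inf,v4:inf
step 2: dist = v0:0,v1:13,v2:28,v3:inf,v4:inf
step 3: dist = v0:0,v1:13,v2:28,v3:inf,v4:inf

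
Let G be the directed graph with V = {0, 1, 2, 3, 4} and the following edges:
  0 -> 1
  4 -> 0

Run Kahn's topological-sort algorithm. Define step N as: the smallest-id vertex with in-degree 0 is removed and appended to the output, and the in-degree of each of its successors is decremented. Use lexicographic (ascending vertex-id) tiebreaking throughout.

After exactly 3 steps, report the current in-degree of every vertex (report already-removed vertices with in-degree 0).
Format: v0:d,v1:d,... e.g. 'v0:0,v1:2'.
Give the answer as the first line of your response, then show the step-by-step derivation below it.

v0:0,v1:1,v2:0,v3:0,v4:0

step 1: output 2; order=[2]; indeg=(1,1,0,0,0)
step 2: output 3; order=[2,3]; indeg=(1,1,0,0,0)
step 3: output 4; order=[2,3,4]; indeg=(0,1,0,0,0)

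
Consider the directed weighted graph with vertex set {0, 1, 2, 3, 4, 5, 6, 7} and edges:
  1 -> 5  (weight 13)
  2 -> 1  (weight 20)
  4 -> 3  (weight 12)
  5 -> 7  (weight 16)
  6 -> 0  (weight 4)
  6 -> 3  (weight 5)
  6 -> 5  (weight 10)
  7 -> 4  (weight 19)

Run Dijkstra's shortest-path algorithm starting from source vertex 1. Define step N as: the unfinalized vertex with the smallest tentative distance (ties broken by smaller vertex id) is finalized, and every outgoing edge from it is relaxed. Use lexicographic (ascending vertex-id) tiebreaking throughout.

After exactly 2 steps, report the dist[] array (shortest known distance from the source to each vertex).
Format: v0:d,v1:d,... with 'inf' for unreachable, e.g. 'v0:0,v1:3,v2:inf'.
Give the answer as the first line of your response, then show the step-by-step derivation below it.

v0:inf,v1:0,v2:inf,v3:inf,v4:inf,v5:13,v6:inf,v7:29

step 1: dist = v0:inf,v1:0,v2:inf,v3:inf,v4:inf,v5:13,v6:inf,v7:inf
step 2: dist = v0:inf,v1:0,v2:inf,v3:inf,v4:inf,v5:13,v6:inf,v7:29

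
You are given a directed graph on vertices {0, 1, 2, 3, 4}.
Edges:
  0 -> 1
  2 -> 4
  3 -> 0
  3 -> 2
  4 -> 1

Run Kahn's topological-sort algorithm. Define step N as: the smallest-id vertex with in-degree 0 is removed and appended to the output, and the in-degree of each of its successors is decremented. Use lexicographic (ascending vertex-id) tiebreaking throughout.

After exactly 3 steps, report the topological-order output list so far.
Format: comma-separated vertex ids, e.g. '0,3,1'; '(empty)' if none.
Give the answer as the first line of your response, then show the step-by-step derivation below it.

3,0,2

step 1: output 3; order=[3]; indeg=(0,2,0,0,1)
step 2: output 0; order=[3,0]; indeg=(0,1,0,0,1)
step 3: output 2; order=[3,0,2]; indeg=(0,1,0,0,0)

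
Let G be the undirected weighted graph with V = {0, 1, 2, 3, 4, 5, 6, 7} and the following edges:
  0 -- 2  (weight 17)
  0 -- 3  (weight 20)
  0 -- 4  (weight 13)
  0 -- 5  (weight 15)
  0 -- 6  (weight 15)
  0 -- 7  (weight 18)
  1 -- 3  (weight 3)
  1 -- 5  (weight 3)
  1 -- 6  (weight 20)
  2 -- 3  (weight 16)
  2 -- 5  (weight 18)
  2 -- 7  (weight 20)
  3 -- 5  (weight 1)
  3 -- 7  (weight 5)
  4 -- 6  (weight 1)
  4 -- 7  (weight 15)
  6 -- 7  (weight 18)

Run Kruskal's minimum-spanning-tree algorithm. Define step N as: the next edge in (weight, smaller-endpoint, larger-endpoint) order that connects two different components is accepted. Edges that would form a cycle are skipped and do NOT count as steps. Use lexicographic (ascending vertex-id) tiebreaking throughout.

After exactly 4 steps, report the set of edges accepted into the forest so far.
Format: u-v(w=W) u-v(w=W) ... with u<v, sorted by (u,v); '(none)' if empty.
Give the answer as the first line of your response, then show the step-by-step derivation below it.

1-3(w=3) 3-5(w=1) 3-7(w=5) 4-6(w=1)

step 1: add edge 3-5 (w=1); MST = {3-5(w=1)}
step 2: add edge 4-6 (w=1); MST = {3-5(w=1) 4-6(w=1)}
step 3: add edge 1-3 (w=3); MST = {1-3(w=3) 3-5(w=1) 4-6(w=1)}
step 4: add edge 3-7 (w=5); MST = {1-3(w=3) 3-5(w=1) 3-7(w=5) 4-6(w=1)}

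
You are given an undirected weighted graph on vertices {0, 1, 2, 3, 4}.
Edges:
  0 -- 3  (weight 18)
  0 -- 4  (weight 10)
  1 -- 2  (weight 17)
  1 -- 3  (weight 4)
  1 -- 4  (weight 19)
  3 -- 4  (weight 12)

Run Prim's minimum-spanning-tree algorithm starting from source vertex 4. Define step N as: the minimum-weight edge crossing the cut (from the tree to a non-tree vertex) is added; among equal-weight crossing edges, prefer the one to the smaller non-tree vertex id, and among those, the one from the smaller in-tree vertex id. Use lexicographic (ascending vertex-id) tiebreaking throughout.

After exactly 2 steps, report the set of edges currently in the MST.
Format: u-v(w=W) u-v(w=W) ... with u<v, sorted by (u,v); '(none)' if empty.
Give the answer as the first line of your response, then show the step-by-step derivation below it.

0-4(w=10) 3-4(w=12)

step 1: add edge 0-4 (w=10); MST = {0-4(w=10)}
step 2: add edge 3-4 (w=12); MST = {0-4(w=10) 3-4(w=12)}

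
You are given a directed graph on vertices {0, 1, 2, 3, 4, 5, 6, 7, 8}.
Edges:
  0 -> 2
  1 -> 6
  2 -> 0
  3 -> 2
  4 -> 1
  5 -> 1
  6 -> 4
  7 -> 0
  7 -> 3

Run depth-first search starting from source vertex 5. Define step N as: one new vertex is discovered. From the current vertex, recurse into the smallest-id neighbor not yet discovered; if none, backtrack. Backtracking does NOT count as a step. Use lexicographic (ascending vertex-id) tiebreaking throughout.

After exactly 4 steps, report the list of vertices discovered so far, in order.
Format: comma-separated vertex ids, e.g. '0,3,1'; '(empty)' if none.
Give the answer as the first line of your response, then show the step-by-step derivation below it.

5,1,6,4

step 1: discover 5; path=5; order=5
step 2: discover 1; path=5>1; order=5,1
step 3: discover 6; path=5>1>6; order=5,1,6
step 4: discover 4; path=5>1>6>4; order=5,1,6,4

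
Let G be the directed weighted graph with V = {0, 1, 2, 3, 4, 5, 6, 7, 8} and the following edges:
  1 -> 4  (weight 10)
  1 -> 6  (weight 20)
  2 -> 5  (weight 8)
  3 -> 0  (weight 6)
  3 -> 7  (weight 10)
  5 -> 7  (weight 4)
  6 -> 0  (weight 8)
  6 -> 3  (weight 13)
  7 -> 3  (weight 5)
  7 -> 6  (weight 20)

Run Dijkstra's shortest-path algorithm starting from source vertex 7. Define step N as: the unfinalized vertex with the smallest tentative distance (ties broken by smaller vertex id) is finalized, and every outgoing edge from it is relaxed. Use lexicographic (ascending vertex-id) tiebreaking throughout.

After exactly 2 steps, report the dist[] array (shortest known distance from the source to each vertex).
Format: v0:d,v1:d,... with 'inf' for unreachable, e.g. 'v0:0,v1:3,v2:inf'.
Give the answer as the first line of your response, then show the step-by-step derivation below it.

v0:11,v1:inf,v2:inf,v3:5,v4:inf,v5:inf,v6:20,v7:0,v8:inf

step 1: dist = v0:inf,v1:inf,v2:inf,v3:5,v4:inf,v5:inf,v6:20,v7:0,v8:inf
step 2: dist = v0:11,v1:inf,v2:inf,v3:5,v4:inf,v5:inf,v6:20,v7:0,v8:inf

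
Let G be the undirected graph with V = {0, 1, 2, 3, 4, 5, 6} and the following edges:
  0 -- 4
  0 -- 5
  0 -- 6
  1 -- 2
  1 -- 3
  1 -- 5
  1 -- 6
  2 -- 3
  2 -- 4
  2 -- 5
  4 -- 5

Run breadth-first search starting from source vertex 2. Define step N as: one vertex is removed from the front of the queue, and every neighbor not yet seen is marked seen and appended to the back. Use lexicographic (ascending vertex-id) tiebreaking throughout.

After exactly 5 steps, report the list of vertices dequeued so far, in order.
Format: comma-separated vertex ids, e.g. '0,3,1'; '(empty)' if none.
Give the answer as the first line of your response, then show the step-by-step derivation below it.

2,1,3,4,5

step 1: dequeue 2; queue=[1,3,4,5]; order=2
step 2: dequeue 1; queue=[3,4,5,6]; order=2,1
step 3: dequeue 3; queue=[4,5,6]; order=2,1,3
step 4: dequeue 4; queue=[5,6,0]; order=2,1,3,4
step 5: dequeue 5; queue=[6,0]; order=2,1,3,4,5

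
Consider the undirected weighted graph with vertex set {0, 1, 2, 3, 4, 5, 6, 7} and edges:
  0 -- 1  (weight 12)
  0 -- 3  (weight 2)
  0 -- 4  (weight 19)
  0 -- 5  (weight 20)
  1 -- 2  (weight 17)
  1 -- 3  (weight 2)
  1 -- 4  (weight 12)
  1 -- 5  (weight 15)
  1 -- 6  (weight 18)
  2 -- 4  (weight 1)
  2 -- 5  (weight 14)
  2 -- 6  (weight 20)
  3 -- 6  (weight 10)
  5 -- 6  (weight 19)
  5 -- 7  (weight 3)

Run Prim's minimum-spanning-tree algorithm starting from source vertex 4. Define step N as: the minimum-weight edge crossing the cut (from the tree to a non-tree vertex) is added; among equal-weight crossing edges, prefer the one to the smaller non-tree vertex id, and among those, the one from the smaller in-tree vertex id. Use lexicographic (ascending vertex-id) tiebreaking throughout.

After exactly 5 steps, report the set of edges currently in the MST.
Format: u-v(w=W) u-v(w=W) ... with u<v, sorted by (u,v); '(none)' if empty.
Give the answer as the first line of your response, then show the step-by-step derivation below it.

0-3(w=2) 1-3(w=2) 1-4(w=12) 2-4(w=1) 3-6(w=10)

step 1: add edge 2-4 (w=1); MST = {2-4(w=1)}
step 2: add edge 1-4 (w=12); MST = {1-4(w=12) 2-4(w=1)}
step 3: add edge 1-3 (w=2); MST = {1-3(w=2) 1-4(w=12) 2-4(w=1)}
step 4: add edge 0-3 (w=2); MST = {0-3(w=2) 1-3(w=2) 1-4(w=12) 2-4(w=1)}
step 5: add edge 3-6 (w=10); MST = {0-3(w=2) 1-3(w=2) 1-4(w=12) 2-4(w=1) 3-6(w=10)}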